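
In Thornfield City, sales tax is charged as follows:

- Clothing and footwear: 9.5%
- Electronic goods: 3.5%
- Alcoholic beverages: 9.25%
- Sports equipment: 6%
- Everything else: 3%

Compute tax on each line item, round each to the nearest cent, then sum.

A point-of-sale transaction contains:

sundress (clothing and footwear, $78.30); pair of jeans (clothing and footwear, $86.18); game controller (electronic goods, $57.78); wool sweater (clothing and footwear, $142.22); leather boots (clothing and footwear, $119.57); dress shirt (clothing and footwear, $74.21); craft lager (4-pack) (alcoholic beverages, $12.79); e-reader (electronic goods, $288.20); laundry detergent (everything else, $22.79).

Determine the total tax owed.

$61.52

Sundress $78.30: clothing and footwear → 9.5% → $7.44
Pair of jeans $86.18: clothing and footwear → 9.5% → $8.19
Game controller $57.78: electronic goods → 3.5% → $2.02
Wool sweater $142.22: clothing and footwear → 9.5% → $13.51
Leather boots $119.57: clothing and footwear → 9.5% → $11.36
Dress shirt $74.21: clothing and footwear → 9.5% → $7.05
Craft lager (4-pack) $12.79: alcoholic beverages → 9.25% → $1.18
E-reader $288.20: electronic goods → 3.5% → $10.09
Laundry detergent $22.79: everything else → 3% → $0.68
Total tax = $7.44 + $8.19 + $2.02 + $13.51 + $11.36 + $7.05 + $1.18 + $10.09 + $0.68 = $61.52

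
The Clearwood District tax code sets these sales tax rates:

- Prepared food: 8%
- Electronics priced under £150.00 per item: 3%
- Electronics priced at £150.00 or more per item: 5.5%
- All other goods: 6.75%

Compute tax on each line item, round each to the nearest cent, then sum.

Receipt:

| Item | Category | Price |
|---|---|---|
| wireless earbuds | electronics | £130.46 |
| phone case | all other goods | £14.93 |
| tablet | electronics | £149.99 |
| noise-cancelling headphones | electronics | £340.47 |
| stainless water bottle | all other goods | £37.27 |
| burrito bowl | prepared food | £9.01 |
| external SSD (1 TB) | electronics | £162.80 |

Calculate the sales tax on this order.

Wireless earbuds £130.46: electronics, under £150.00 → 3% → £3.91
Phone case £14.93: all other goods → 6.75% → £1.01
Tablet £149.99: electronics, under £150.00 → 3% → £4.50
Noise-cancelling headphones £340.47: electronics, £150.00 or more → 5.5% → £18.73
Stainless water bottle £37.27: all other goods → 6.75% → £2.52
Burrito bowl £9.01: prepared food → 8% → £0.72
External SSD (1 TB) £162.80: electronics, £150.00 or more → 5.5% → £8.95
Total tax = £3.91 + £1.01 + £4.50 + £18.73 + £2.52 + £0.72 + £8.95 = £40.34

£40.34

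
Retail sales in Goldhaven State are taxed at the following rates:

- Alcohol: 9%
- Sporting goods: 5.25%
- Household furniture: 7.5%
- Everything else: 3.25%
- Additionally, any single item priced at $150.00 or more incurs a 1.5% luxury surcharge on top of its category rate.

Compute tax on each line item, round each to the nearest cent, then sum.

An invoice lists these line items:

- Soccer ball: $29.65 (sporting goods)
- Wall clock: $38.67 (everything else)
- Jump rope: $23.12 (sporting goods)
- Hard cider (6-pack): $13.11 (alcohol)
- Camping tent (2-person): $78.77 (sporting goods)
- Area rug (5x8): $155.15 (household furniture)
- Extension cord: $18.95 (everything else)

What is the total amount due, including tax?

$381.35

Soccer ball $29.65: sporting goods → 5.25% → $1.56
Wall clock $38.67: everything else → 3.25% → $1.26
Jump rope $23.12: sporting goods → 5.25% → $1.21
Hard cider (6-pack) $13.11: alcohol → 9% → $1.18
Camping tent (2-person) $78.77: sporting goods → 5.25% → $4.14
Area rug (5x8) $155.15: household furniture → 7.5% + 1.5% surcharge = 9% → $13.96
Extension cord $18.95: everything else → 3.25% → $0.62
Subtotal = $357.42; tax = $23.93; total due = $381.35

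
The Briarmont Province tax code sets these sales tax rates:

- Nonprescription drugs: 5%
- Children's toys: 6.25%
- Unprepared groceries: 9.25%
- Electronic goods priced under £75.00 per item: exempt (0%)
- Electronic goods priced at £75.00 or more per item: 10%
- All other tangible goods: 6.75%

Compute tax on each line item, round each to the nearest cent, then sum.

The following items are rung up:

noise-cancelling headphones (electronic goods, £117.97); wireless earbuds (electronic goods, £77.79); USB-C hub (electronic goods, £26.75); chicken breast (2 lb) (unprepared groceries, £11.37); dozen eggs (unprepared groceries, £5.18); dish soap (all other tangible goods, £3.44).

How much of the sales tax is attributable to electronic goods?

Noise-cancelling headphones £117.97: electronic goods, £75.00 or more → 10% → £11.80
Wireless earbuds £77.79: electronic goods, £75.00 or more → 10% → £7.78
USB-C hub £26.75: electronic goods, under £75.00 → 0% → £0.00
Tax on electronic goods = £11.80 + £7.78 + £0.00 = £19.58

£19.58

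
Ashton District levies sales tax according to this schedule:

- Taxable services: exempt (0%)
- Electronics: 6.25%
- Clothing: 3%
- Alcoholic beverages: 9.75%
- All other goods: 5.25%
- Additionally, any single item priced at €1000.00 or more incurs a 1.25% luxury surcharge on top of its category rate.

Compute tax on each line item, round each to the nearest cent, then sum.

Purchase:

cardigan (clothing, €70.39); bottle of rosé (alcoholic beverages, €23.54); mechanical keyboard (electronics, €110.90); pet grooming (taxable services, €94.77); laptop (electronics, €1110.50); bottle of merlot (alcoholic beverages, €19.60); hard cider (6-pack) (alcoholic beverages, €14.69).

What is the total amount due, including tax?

€1542.36

Cardigan €70.39: clothing → 3% → €2.11
Bottle of rosé €23.54: alcoholic beverages → 9.75% → €2.30
Mechanical keyboard €110.90: electronics → 6.25% → €6.93
Pet grooming €94.77: taxable services → 0% → €0.00
Laptop €1110.50: electronics → 6.25% + 1.25% surcharge = 7.5% → €83.29
Bottle of merlot €19.60: alcoholic beverages → 9.75% → €1.91
Hard cider (6-pack) €14.69: alcoholic beverages → 9.75% → €1.43
Subtotal = €1444.39; tax = €97.97; total due = €1542.36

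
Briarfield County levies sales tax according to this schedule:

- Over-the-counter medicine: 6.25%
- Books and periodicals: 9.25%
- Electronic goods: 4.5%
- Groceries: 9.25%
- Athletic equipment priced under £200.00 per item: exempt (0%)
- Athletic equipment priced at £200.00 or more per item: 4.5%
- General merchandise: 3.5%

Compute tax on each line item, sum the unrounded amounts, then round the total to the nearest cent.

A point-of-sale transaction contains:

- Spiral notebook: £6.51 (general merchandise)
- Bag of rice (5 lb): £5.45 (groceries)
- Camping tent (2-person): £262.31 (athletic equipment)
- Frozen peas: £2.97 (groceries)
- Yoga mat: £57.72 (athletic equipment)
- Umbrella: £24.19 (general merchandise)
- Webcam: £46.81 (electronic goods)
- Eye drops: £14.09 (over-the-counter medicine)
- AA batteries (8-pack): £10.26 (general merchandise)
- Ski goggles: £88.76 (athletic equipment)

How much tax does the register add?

£17.00

Spiral notebook £6.51: general merchandise → 3.5% → £0.22785
Bag of rice (5 lb) £5.45: groceries → 9.25% → £0.504125
Camping tent (2-person) £262.31: athletic equipment, £200.00 or more → 4.5% → £11.80395
Frozen peas £2.97: groceries → 9.25% → £0.274725
Yoga mat £57.72: athletic equipment, under £200.00 → 0% → £0.00
Umbrella £24.19: general merchandise → 3.5% → £0.84665
Webcam £46.81: electronic goods → 4.5% → £2.10645
Eye drops £14.09: over-the-counter medicine → 6.25% → £0.880625
AA batteries (8-pack) £10.26: general merchandise → 3.5% → £0.3591
Ski goggles £88.76: athletic equipment, under £200.00 → 0% → £0.00
Unrounded tax sum = £17.003475 → £17.00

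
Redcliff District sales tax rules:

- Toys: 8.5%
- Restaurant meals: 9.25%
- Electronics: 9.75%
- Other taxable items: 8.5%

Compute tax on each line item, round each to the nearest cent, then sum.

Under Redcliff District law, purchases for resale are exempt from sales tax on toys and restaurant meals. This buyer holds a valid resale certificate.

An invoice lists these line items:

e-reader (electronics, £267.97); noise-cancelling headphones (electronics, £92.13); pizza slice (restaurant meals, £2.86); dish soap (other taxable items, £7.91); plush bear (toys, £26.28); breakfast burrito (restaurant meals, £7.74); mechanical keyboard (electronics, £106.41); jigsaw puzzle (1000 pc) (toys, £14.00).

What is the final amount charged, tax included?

E-reader £267.97: electronics → 9.75% → £26.13
Noise-cancelling headphones £92.13: electronics → 9.75% → £8.98
Pizza slice £2.86: restaurant meals, buyer-exempt → 0% → £0.00
Dish soap £7.91: other taxable items → 8.5% → £0.67
Plush bear £26.28: toys, buyer-exempt → 0% → £0.00
Breakfast burrito £7.74: restaurant meals, buyer-exempt → 0% → £0.00
Mechanical keyboard £106.41: electronics → 9.75% → £10.37
Jigsaw puzzle (1000 pc) £14.00: toys, buyer-exempt → 0% → £0.00
Subtotal = £525.30; tax = £46.15; total due = £571.45

£571.45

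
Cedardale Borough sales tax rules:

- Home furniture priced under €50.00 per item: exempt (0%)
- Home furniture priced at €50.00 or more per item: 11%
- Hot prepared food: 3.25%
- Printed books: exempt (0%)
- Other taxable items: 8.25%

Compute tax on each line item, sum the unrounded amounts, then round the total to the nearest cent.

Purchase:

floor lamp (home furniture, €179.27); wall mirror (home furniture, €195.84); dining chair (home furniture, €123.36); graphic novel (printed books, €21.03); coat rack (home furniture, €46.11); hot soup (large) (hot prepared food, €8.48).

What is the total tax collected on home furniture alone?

Floor lamp €179.27: home furniture, €50.00 or more → 11% → €19.7197
Wall mirror €195.84: home furniture, €50.00 or more → 11% → €21.5424
Dining chair €123.36: home furniture, €50.00 or more → 11% → €13.5696
Coat rack €46.11: home furniture, under €50.00 → 0% → €0.00
Tax on home furniture: unrounded sum = €54.8317 → €54.83

€54.83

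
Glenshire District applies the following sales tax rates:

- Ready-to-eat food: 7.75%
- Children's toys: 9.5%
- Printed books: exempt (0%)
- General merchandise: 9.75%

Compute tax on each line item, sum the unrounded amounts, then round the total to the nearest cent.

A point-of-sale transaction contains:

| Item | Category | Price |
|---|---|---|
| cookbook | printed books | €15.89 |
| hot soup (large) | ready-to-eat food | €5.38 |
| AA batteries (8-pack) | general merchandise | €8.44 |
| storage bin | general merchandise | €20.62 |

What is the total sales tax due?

€3.25

Cookbook €15.89: printed books → 0% → €0.00
Hot soup (large) €5.38: ready-to-eat food → 7.75% → €0.41695
AA batteries (8-pack) €8.44: general merchandise → 9.75% → €0.8229
Storage bin €20.62: general merchandise → 9.75% → €2.01045
Unrounded tax sum = €3.2503 → €3.25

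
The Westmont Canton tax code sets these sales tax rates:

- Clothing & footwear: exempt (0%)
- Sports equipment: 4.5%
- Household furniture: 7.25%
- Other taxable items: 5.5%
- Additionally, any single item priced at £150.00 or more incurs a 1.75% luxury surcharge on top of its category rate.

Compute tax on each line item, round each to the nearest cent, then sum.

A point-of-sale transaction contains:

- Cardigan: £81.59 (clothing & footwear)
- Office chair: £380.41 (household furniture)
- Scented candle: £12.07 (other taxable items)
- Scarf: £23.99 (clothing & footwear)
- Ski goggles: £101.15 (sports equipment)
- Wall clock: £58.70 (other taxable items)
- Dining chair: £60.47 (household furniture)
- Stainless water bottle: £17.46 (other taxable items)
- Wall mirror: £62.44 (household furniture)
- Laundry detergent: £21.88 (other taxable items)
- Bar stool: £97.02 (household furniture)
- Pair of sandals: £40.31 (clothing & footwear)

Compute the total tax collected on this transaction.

£60.78

Cardigan £81.59: clothing & footwear → 0% → £0.00
Office chair £380.41: household furniture → 7.25% + 1.75% surcharge = 9% → £34.24
Scented candle £12.07: other taxable items → 5.5% → £0.66
Scarf £23.99: clothing & footwear → 0% → £0.00
Ski goggles £101.15: sports equipment → 4.5% → £4.55
Wall clock £58.70: other taxable items → 5.5% → £3.23
Dining chair £60.47: household furniture → 7.25% → £4.38
Stainless water bottle £17.46: other taxable items → 5.5% → £0.96
Wall mirror £62.44: household furniture → 7.25% → £4.53
Laundry detergent £21.88: other taxable items → 5.5% → £1.20
Bar stool £97.02: household furniture → 7.25% → £7.03
Pair of sandals £40.31: clothing & footwear → 0% → £0.00
Total tax = £34.24 + £0.66 + £4.55 + £3.23 + £4.38 + £0.96 + £4.53 + £1.20 + £7.03 = £60.78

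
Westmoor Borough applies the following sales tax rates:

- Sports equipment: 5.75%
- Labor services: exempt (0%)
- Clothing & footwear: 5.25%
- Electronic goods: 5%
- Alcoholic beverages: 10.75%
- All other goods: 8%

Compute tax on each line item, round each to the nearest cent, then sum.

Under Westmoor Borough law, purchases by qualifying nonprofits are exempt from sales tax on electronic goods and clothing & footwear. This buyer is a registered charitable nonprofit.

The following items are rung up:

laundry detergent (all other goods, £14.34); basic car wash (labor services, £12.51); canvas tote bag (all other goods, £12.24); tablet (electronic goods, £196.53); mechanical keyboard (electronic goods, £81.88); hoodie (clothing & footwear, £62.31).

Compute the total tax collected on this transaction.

Laundry detergent £14.34: all other goods → 8% → £1.15
Basic car wash £12.51: labor services → 0% → £0.00
Canvas tote bag £12.24: all other goods → 8% → £0.98
Tablet £196.53: electronic goods, buyer-exempt → 0% → £0.00
Mechanical keyboard £81.88: electronic goods, buyer-exempt → 0% → £0.00
Hoodie £62.31: clothing & footwear, buyer-exempt → 0% → £0.00
Total tax = £1.15 + £0.98 = £2.13

£2.13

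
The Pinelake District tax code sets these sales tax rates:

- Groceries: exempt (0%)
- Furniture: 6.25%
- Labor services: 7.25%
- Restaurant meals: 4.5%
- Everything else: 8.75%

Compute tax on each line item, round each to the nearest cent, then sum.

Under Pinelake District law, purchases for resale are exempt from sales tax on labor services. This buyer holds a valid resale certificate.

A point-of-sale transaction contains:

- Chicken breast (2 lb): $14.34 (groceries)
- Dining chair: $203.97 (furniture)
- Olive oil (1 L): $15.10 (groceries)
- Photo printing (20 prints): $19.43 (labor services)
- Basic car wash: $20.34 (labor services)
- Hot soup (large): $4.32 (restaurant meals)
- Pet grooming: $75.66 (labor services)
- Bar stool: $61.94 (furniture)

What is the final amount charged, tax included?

$431.91

Chicken breast (2 lb) $14.34: groceries → 0% → $0.00
Dining chair $203.97: furniture → 6.25% → $12.75
Olive oil (1 L) $15.10: groceries → 0% → $0.00
Photo printing (20 prints) $19.43: labor services, buyer-exempt → 0% → $0.00
Basic car wash $20.34: labor services, buyer-exempt → 0% → $0.00
Hot soup (large) $4.32: restaurant meals → 4.5% → $0.19
Pet grooming $75.66: labor services, buyer-exempt → 0% → $0.00
Bar stool $61.94: furniture → 6.25% → $3.87
Subtotal = $415.10; tax = $16.81; total due = $431.91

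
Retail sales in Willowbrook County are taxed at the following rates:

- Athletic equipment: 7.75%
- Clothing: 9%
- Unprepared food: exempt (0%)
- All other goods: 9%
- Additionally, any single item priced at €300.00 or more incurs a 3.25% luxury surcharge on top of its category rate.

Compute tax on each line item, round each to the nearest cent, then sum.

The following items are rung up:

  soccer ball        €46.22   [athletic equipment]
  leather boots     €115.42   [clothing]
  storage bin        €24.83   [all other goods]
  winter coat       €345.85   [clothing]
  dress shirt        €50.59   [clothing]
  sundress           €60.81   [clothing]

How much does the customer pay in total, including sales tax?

Soccer ball €46.22: athletic equipment → 7.75% → €3.58
Leather boots €115.42: clothing → 9% → €10.39
Storage bin €24.83: all other goods → 9% → €2.23
Winter coat €345.85: clothing → 9% + 3.25% surcharge = 12.25% → €42.37
Dress shirt €50.59: clothing → 9% → €4.55
Sundress €60.81: clothing → 9% → €5.47
Subtotal = €643.72; tax = €68.59; total due = €712.31

€712.31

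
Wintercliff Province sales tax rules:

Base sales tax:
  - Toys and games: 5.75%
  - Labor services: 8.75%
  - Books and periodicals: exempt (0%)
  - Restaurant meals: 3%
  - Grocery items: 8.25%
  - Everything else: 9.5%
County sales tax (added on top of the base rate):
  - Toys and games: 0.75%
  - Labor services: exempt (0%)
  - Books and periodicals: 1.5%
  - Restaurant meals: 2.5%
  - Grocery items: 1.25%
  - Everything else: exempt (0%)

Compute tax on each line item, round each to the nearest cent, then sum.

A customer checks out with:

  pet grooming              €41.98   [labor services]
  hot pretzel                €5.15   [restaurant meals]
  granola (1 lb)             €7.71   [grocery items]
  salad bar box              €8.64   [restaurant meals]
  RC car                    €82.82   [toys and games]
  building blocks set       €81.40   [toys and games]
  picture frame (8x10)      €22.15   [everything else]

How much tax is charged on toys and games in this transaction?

RC car €82.82: toys and games → 5.75% + 0.75% county = 6.5% → €5.38
Building blocks set €81.40: toys and games → 5.75% + 0.75% county = 6.5% → €5.29
Tax on toys and games = €5.38 + €5.29 = €10.67

€10.67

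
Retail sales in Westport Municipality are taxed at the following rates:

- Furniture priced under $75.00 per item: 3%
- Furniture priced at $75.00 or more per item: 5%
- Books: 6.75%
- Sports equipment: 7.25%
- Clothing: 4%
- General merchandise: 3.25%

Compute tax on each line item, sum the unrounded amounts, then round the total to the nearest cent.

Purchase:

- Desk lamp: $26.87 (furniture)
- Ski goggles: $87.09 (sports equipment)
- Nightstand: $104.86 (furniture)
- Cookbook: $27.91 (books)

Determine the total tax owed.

$14.25

Desk lamp $26.87: furniture, under $75.00 → 3% → $0.8061
Ski goggles $87.09: sports equipment → 7.25% → $6.314025
Nightstand $104.86: furniture, $75.00 or more → 5% → $5.243
Cookbook $27.91: books → 6.75% → $1.883925
Unrounded tax sum = $14.24705 → $14.25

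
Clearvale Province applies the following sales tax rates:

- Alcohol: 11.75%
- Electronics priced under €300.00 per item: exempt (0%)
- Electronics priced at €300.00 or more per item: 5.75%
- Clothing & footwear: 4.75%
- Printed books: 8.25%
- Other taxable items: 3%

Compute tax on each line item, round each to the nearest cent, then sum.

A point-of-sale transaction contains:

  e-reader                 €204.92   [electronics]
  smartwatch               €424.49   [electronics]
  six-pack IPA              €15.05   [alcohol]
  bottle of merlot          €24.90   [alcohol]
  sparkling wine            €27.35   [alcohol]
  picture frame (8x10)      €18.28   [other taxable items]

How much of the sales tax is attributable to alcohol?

Six-pack IPA €15.05: alcohol → 11.75% → €1.77
Bottle of merlot €24.90: alcohol → 11.75% → €2.93
Sparkling wine €27.35: alcohol → 11.75% → €3.21
Tax on alcohol = €1.77 + €2.93 + €3.21 = €7.91

€7.91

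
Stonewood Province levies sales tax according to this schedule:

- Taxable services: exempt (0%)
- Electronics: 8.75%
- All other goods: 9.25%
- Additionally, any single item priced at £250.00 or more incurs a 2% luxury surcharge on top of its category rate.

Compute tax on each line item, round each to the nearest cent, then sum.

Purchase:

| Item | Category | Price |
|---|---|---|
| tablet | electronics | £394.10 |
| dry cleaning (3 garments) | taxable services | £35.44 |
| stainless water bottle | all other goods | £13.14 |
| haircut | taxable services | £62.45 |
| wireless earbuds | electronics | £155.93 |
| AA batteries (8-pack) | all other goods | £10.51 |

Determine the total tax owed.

Tablet £394.10: electronics → 8.75% + 2% surcharge = 10.75% → £42.37
Dry cleaning (3 garments) £35.44: taxable services → 0% → £0.00
Stainless water bottle £13.14: all other goods → 9.25% → £1.22
Haircut £62.45: taxable services → 0% → £0.00
Wireless earbuds £155.93: electronics → 8.75% → £13.64
AA batteries (8-pack) £10.51: all other goods → 9.25% → £0.97
Total tax = £42.37 + £1.22 + £13.64 + £0.97 = £58.20

£58.20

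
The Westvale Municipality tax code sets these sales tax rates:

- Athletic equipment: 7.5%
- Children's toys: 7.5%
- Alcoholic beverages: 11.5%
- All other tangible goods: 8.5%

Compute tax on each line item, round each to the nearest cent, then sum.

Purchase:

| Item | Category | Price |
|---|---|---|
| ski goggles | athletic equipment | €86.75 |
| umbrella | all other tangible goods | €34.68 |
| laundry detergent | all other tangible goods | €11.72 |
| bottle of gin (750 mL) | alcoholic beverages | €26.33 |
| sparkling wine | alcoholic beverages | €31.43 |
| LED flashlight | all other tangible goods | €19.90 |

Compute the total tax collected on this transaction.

€18.79

Ski goggles €86.75: athletic equipment → 7.5% → €6.51
Umbrella €34.68: all other tangible goods → 8.5% → €2.95
Laundry detergent €11.72: all other tangible goods → 8.5% → €1.00
Bottle of gin (750 mL) €26.33: alcoholic beverages → 11.5% → €3.03
Sparkling wine €31.43: alcoholic beverages → 11.5% → €3.61
LED flashlight €19.90: all other tangible goods → 8.5% → €1.69
Total tax = €6.51 + €2.95 + €1.00 + €3.03 + €3.61 + €1.69 = €18.79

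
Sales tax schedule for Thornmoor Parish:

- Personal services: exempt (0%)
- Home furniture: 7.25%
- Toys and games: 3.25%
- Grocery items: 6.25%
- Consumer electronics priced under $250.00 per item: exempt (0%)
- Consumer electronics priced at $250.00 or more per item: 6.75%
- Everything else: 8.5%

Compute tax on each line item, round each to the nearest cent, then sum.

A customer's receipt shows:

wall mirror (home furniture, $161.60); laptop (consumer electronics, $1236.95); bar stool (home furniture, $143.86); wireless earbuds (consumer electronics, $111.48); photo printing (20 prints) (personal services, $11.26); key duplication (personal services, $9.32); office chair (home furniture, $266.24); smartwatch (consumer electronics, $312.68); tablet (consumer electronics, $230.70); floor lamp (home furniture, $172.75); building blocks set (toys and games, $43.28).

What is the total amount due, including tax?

Wall mirror $161.60: home furniture → 7.25% → $11.72
Laptop $1236.95: consumer electronics, $250.00 or more → 6.75% → $83.49
Bar stool $143.86: home furniture → 7.25% → $10.43
Wireless earbuds $111.48: consumer electronics, under $250.00 → 0% → $0.00
Photo printing (20 prints) $11.26: personal services → 0% → $0.00
Key duplication $9.32: personal services → 0% → $0.00
Office chair $266.24: home furniture → 7.25% → $19.30
Smartwatch $312.68: consumer electronics, $250.00 or more → 6.75% → $21.11
Tablet $230.70: consumer electronics, under $250.00 → 0% → $0.00
Floor lamp $172.75: home furniture → 7.25% → $12.52
Building blocks set $43.28: toys and games → 3.25% → $1.41
Subtotal = $2700.12; tax = $159.98; total due = $2860.10

$2860.10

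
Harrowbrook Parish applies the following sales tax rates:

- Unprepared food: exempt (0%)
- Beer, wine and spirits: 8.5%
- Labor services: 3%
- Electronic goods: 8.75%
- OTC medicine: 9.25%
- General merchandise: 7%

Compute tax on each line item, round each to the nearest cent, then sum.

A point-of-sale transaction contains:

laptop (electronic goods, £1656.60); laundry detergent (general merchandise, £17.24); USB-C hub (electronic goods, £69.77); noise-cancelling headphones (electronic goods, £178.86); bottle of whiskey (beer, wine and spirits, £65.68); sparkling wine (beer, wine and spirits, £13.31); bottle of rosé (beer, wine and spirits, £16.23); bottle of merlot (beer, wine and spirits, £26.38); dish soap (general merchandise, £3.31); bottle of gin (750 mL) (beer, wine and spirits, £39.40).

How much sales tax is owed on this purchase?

Laptop £1656.60: electronic goods → 8.75% → £144.95
Laundry detergent £17.24: general merchandise → 7% → £1.21
USB-C hub £69.77: electronic goods → 8.75% → £6.10
Noise-cancelling headphones £178.86: electronic goods → 8.75% → £15.65
Bottle of whiskey £65.68: beer, wine and spirits → 8.5% → £5.58
Sparkling wine £13.31: beer, wine and spirits → 8.5% → £1.13
Bottle of rosé £16.23: beer, wine and spirits → 8.5% → £1.38
Bottle of merlot £26.38: beer, wine and spirits → 8.5% → £2.24
Dish soap £3.31: general merchandise → 7% → £0.23
Bottle of gin (750 mL) £39.40: beer, wine and spirits → 8.5% → £3.35
Total tax = £144.95 + £1.21 + £6.10 + £15.65 + £5.58 + £1.13 + £1.38 + £2.24 + £0.23 + £3.35 = £181.82

£181.82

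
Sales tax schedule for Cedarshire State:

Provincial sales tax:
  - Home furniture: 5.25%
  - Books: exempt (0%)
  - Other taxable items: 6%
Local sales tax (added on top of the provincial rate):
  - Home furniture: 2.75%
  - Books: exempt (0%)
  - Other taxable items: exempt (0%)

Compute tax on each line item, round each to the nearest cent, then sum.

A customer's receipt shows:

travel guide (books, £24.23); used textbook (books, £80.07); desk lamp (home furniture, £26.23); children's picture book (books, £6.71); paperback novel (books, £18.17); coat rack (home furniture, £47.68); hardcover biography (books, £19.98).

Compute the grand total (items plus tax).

£228.98

Travel guide £24.23: books → 0% + 0% local = 0% → £0.00
Used textbook £80.07: books → 0% + 0% local = 0% → £0.00
Desk lamp £26.23: home furniture → 5.25% + 2.75% local = 8% → £2.10
Children's picture book £6.71: books → 0% + 0% local = 0% → £0.00
Paperback novel £18.17: books → 0% + 0% local = 0% → £0.00
Coat rack £47.68: home furniture → 5.25% + 2.75% local = 8% → £3.81
Hardcover biography £19.98: books → 0% + 0% local = 0% → £0.00
Subtotal = £223.07; tax = £5.91; total due = £228.98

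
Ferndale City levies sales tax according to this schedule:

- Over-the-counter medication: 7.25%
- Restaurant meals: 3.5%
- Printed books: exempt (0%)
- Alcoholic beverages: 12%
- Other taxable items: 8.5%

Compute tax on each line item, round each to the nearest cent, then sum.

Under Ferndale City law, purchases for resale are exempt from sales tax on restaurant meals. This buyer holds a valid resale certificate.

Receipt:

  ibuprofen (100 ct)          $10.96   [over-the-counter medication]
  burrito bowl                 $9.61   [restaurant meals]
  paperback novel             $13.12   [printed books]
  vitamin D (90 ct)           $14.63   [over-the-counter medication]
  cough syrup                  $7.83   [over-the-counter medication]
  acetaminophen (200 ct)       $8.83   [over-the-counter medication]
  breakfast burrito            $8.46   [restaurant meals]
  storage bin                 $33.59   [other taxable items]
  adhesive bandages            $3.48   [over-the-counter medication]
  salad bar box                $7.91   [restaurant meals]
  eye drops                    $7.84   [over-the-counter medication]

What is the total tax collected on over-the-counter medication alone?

$3.88

Ibuprofen (100 ct) $10.96: over-the-counter medication → 7.25% → $0.79
Vitamin D (90 ct) $14.63: over-the-counter medication → 7.25% → $1.06
Cough syrup $7.83: over-the-counter medication → 7.25% → $0.57
Acetaminophen (200 ct) $8.83: over-the-counter medication → 7.25% → $0.64
Adhesive bandages $3.48: over-the-counter medication → 7.25% → $0.25
Eye drops $7.84: over-the-counter medication → 7.25% → $0.57
Tax on over-the-counter medication = $0.79 + $1.06 + $0.57 + $0.64 + $0.25 + $0.57 = $3.88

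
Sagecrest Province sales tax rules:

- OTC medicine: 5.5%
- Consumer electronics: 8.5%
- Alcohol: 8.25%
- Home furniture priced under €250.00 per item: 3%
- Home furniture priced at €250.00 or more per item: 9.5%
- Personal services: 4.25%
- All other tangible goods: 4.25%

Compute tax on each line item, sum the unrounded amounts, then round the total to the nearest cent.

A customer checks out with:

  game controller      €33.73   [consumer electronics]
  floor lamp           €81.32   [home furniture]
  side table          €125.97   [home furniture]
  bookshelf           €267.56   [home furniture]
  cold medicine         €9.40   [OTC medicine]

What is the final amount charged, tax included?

€553.00

Game controller €33.73: consumer electronics → 8.5% → €2.86705
Floor lamp €81.32: home furniture, under €250.00 → 3% → €2.4396
Side table €125.97: home furniture, under €250.00 → 3% → €3.7791
Bookshelf €267.56: home furniture, €250.00 or more → 9.5% → €25.4182
Cold medicine €9.40: OTC medicine → 5.5% → €0.517
Subtotal = €517.98; unrounded tax = €35.02095 → €35.02; total due = €553.00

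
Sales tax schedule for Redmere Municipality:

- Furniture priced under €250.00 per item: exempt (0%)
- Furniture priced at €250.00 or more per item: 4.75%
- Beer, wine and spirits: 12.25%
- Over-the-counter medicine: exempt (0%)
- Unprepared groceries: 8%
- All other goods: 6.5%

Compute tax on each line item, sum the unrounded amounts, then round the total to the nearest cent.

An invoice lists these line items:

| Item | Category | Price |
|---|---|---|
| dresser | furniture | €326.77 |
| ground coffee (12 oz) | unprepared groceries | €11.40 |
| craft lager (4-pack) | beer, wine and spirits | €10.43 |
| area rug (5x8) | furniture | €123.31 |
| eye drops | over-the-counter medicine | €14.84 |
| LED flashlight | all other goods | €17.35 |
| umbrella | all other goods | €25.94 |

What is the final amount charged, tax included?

Dresser €326.77: furniture, €250.00 or more → 4.75% → €15.521575
Ground coffee (12 oz) €11.40: unprepared groceries → 8% → €0.912
Craft lager (4-pack) €10.43: beer, wine and spirits → 12.25% → €1.277675
Area rug (5x8) €123.31: furniture, under €250.00 → 0% → €0.00
Eye drops €14.84: over-the-counter medicine → 0% → €0.00
LED flashlight €17.35: all other goods → 6.5% → €1.12775
Umbrella €25.94: all other goods → 6.5% → €1.6861
Subtotal = €530.04; unrounded tax = €20.5251 → €20.53; total due = €550.57

€550.57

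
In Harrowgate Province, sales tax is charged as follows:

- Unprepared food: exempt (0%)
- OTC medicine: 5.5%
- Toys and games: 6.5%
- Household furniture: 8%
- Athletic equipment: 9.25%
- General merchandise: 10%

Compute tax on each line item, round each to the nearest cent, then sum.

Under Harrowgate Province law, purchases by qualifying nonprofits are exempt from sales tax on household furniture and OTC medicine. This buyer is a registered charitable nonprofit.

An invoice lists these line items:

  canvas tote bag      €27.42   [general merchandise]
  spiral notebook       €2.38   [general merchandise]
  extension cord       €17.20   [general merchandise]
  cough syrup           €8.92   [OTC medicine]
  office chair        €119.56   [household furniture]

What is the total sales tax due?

Canvas tote bag €27.42: general merchandise → 10% → €2.74
Spiral notebook €2.38: general merchandise → 10% → €0.24
Extension cord €17.20: general merchandise → 10% → €1.72
Cough syrup €8.92: OTC medicine, buyer-exempt → 0% → €0.00
Office chair €119.56: household furniture, buyer-exempt → 0% → €0.00
Total tax = €2.74 + €0.24 + €1.72 = €4.70

€4.70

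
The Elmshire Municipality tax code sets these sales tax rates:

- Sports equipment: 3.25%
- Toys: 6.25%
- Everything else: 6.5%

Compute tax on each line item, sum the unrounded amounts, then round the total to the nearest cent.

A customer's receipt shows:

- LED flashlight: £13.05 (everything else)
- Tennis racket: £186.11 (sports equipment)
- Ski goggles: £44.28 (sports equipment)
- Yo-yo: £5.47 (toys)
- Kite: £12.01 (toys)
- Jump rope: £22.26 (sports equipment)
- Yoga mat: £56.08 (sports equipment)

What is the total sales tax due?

£11.97

LED flashlight £13.05: everything else → 6.5% → £0.84825
Tennis racket £186.11: sports equipment → 3.25% → £6.048575
Ski goggles £44.28: sports equipment → 3.25% → £1.4391
Yo-yo £5.47: toys → 6.25% → £0.341875
Kite £12.01: toys → 6.25% → £0.750625
Jump rope £22.26: sports equipment → 3.25% → £0.72345
Yoga mat £56.08: sports equipment → 3.25% → £1.8226
Unrounded tax sum = £11.974475 → £11.97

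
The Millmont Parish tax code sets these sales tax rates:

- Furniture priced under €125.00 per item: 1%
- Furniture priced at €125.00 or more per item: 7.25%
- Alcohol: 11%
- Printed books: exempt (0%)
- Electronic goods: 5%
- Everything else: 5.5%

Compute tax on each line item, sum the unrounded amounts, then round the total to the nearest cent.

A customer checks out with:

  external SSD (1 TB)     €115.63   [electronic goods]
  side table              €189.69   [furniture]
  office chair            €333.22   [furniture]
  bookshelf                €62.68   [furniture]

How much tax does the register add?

€44.32

External SSD (1 TB) €115.63: electronic goods → 5% → €5.7815
Side table €189.69: furniture, €125.00 or more → 7.25% → €13.752525
Office chair €333.22: furniture, €125.00 or more → 7.25% → €24.15845
Bookshelf €62.68: furniture, under €125.00 → 1% → €0.6268
Unrounded tax sum = €44.319275 → €44.32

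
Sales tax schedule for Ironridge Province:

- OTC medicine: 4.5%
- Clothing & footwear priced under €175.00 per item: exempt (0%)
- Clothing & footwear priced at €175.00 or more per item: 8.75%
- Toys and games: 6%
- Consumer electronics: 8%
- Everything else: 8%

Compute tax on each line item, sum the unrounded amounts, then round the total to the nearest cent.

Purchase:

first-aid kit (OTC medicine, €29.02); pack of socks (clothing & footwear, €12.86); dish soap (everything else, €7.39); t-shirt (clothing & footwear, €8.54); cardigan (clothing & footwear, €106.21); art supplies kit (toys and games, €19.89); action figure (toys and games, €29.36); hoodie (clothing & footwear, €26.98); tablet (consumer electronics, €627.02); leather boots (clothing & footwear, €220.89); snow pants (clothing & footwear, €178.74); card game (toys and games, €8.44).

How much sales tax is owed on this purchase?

€90.49

First-aid kit €29.02: OTC medicine → 4.5% → €1.3059
Pack of socks €12.86: clothing & footwear, under €175.00 → 0% → €0.00
Dish soap €7.39: everything else → 8% → €0.5912
T-shirt €8.54: clothing & footwear, under €175.00 → 0% → €0.00
Cardigan €106.21: clothing & footwear, under €175.00 → 0% → €0.00
Art supplies kit €19.89: toys and games → 6% → €1.1934
Action figure €29.36: toys and games → 6% → €1.7616
Hoodie €26.98: clothing & footwear, under €175.00 → 0% → €0.00
Tablet €627.02: consumer electronics → 8% → €50.1616
Leather boots €220.89: clothing & footwear, €175.00 or more → 8.75% → €19.327875
Snow pants €178.74: clothing & footwear, €175.00 or more → 8.75% → €15.63975
Card game €8.44: toys and games → 6% → €0.5064
Unrounded tax sum = €90.487725 → €90.49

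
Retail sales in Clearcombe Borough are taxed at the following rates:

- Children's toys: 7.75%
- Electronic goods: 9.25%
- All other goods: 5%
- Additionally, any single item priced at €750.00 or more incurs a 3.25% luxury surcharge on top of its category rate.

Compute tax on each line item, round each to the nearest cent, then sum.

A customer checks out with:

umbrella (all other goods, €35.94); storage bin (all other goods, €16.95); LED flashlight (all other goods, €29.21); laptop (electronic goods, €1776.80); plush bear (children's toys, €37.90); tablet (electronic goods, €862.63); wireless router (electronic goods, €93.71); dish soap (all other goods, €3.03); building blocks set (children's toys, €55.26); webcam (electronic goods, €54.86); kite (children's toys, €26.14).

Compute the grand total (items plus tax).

€3349.61

Umbrella €35.94: all other goods → 5% → €1.80
Storage bin €16.95: all other goods → 5% → €0.85
LED flashlight €29.21: all other goods → 5% → €1.46
Laptop €1776.80: electronic goods → 9.25% + 3.25% surcharge = 12.5% → €222.10
Plush bear €37.90: children's toys → 7.75% → €2.94
Tablet €862.63: electronic goods → 9.25% + 3.25% surcharge = 12.5% → €107.83
Wireless router €93.71: electronic goods → 9.25% → €8.67
Dish soap €3.03: all other goods → 5% → €0.15
Building blocks set €55.26: children's toys → 7.75% → €4.28
Webcam €54.86: electronic goods → 9.25% → €5.07
Kite €26.14: children's toys → 7.75% → €2.03
Subtotal = €2992.43; tax = €357.18; total due = €3349.61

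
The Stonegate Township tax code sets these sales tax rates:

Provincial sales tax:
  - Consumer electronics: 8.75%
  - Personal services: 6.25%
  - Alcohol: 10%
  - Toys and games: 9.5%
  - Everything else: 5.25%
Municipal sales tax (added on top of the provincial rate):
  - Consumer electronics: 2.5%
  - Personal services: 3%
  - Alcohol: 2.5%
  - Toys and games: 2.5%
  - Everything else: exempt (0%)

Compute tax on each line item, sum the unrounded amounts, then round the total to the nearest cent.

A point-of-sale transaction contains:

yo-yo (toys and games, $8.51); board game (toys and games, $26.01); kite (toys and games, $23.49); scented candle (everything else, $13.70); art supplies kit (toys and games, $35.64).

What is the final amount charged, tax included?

Yo-yo $8.51: toys and games → 9.5% + 2.5% municipal = 12% → $1.0212
Board game $26.01: toys and games → 9.5% + 2.5% municipal = 12% → $3.1212
Kite $23.49: toys and games → 9.5% + 2.5% municipal = 12% → $2.8188
Scented candle $13.70: everything else → 5.25% + 0% municipal = 5.25% → $0.71925
Art supplies kit $35.64: toys and games → 9.5% + 2.5% municipal = 12% → $4.2768
Subtotal = $107.35; unrounded tax = $11.95725 → $11.96; total due = $119.31

$119.31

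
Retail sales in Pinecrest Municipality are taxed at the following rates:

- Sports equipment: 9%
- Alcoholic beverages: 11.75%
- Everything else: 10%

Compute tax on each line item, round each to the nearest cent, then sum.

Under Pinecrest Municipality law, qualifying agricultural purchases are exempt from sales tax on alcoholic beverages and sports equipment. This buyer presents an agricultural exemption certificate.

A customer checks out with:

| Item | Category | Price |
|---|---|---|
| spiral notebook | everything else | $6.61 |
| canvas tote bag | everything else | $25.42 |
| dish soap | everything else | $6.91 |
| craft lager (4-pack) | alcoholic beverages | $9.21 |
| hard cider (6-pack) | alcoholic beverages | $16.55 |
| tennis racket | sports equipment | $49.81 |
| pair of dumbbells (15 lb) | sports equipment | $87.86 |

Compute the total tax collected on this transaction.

Spiral notebook $6.61: everything else → 10% → $0.66
Canvas tote bag $25.42: everything else → 10% → $2.54
Dish soap $6.91: everything else → 10% → $0.69
Craft lager (4-pack) $9.21: alcoholic beverages, buyer-exempt → 0% → $0.00
Hard cider (6-pack) $16.55: alcoholic beverages, buyer-exempt → 0% → $0.00
Tennis racket $49.81: sports equipment, buyer-exempt → 0% → $0.00
Pair of dumbbells (15 lb) $87.86: sports equipment, buyer-exempt → 0% → $0.00
Total tax = $0.66 + $2.54 + $0.69 = $3.89

$3.89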